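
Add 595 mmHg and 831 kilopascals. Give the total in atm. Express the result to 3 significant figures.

8.98 atm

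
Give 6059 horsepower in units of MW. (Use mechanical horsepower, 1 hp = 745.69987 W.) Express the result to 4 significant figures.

4.518 MW

1 horsepower = 0.000745700 MW.
Then 6059 × 0.000745700 ≈ 4.518 MW.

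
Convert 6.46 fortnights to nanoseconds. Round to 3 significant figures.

7.81 × 10^15 nanoseconds

1 fortnight = 1.20960 × 10^15 nanoseconds.
Then 6.46 × 1.20960 × 10^15 ≈ 7.81 × 10^15 ns.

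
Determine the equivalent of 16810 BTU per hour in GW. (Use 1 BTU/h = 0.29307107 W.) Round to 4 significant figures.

4.927e-6 gigawatts

1 BTU/h = 2.93071e-10 gigawatts.
Then 16810 × 2.93071e-10 ≈ 4.927e-6 GW.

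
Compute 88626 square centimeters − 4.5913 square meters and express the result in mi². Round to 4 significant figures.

1.649e-6 mi²

88626 cm² = 3.42187e-6 mi² and 4.5913 m² = 1.77271e-6 mi².
3.42187e-6 − 1.77271e-6 ≈ 1.649e-6 mi².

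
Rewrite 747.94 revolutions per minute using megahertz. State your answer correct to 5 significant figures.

1.2466e-5 megahertz

1 revolution per minute = 1.66667e-8 MHz.
747.94 × 1.66667e-8 ≈ 1.2466e-5 MHz.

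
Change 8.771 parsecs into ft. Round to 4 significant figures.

8.879e+17 ft

1 pc = 1.01236e+17 ft.
8.771 × 1.01236e+17 ≈ 8.879e+17 ft.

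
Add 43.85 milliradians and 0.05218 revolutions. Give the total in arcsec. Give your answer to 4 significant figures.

76670 arcsec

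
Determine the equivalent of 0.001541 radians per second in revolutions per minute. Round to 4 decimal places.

0.0147 revolutions per minute

1 rad/s = 9.54930 revolutions per minute.
Thus 0.001541 × 9.54930 ≈ 0.0147 rpm.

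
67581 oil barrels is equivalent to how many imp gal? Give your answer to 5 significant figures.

1 oil barrel = 34.9723 imperial gallons.
So 67581 × 34.9723 ≈ 2.3635e+6 imp gal.

2.3635e+6 imperial gallons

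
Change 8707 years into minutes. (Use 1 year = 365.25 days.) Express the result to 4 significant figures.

4.580e+9 min

1 yr = 525960 minutes.
8707 × 525960 ≈ 4.580e+9 min.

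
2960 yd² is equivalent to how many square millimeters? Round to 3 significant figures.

1 square yard = 836127 square millimeters.
Then 2960 × 836127 ≈ 2.47e+9 mm².

2.47e+9 square millimeters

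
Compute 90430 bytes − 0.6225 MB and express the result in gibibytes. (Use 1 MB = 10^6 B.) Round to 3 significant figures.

90430 B = 8.42195 × 10^-5 GiB and 0.6225 MB = 0.000579748 GiB.
8.42195 × 10^-5 − 0.000579748 ≈ -0.000496 GiB.

-0.000496 GiB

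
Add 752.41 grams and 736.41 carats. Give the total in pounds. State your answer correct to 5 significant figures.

1.9835 lb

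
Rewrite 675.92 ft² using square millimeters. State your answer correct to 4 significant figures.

1 ft² = 92903.04 square millimeters.
675.92 × 92903.04 ≈ 6.280 × 10^7 mm².

6.280 × 10^7 square millimeters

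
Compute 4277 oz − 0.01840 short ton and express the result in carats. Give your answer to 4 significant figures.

522800 ct

4277 oz = 606255 ct and 0.01840 short ton = 83461.0 ct.
606255 − 83461.0 ≈ 522800 ct.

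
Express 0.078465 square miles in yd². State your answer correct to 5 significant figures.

1 square mile = 3.09760e+6 square yards.
Then 0.078465 × 3.09760e+6 ≈ 243050 yd².

243050 square yards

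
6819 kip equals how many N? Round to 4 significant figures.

1 kip = 4448.22 N.
Then 6819 × 4448.22 ≈ 3.033 × 10^7 N.

3.033 × 10^7 newtons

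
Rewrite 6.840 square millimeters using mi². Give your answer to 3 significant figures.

2.64 × 10^-12 mi²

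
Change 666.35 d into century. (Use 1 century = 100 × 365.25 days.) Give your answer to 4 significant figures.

1 d = 2.73785 × 10^-5 centuries.
Then 666.35 × 2.73785 × 10^-5 ≈ 0.01824 century.

0.01824 century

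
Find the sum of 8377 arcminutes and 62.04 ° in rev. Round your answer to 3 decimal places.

0.560 rev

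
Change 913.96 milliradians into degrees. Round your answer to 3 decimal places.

52.366 degrees

1 mrad = 0.0572958 °.
Thus 913.96 × 0.0572958 ≈ 52.366 °.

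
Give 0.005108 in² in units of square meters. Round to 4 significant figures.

3.295e-6 m²

1 in² = 0.000645160 m².
So 0.005108 × 0.000645160 ≈ 3.295e-6 m².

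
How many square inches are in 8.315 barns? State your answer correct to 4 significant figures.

1.289 × 10^-24 square inches

1 barn = 1.55000 × 10^-25 square inches.
Then 8.315 × 1.55000 × 10^-25 ≈ 1.289 × 10^-24 in².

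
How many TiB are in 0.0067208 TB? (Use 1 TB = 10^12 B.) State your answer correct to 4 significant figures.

1 TB = 0.909495 tebibytes.
Thus 0.0067208 × 0.909495 ≈ 0.006113 TiB.

0.006113 TiB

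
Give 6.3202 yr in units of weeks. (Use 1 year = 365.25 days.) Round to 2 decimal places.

329.78 weeks

1 yr = 52.1786 weeks.
6.3202 × 52.1786 ≈ 329.78 wk.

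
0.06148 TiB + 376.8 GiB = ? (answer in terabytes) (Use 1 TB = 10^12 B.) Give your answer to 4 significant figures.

0.06148 TiB = 0.0675980 TB and 376.8 GiB = 0.404586 TB.
0.0675980 + 0.404586 ≈ 0.4722 TB.

0.4722 TB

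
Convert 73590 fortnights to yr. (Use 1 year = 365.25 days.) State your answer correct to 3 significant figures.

2820 yr

1 fortnight = 0.0383299 yr.
Then 73590 × 0.0383299 ≈ 2820 yr.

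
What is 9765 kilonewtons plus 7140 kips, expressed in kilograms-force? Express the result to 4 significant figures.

9765 kN = 995753 kgf and 7140 kip = 3.23865 × 10^6 kgf.
995753 + 3.23865 × 10^6 ≈ 4.234 × 10^6 kgf.

4.234 × 10^6 kgf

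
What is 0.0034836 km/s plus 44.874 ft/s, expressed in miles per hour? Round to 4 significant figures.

38.39 mph

0.0034836 km/s = 7.79259 mph and 44.874 ft/s = 30.5959 mph.
7.79259 + 30.5959 ≈ 38.39 mph.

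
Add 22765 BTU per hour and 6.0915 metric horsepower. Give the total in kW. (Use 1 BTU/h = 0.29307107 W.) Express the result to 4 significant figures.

11.15 kW

22765 BTU/h = 6.67176 kW and 6.0915 PS = 4.48029 kW.
6.67176 + 4.48029 ≈ 11.15 kW.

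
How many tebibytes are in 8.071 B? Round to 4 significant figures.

1 byte = 9.09495 × 10^-13 tebibytes.
Then 8.071 × 9.09495 × 10^-13 ≈ 7.341 × 10^-12 TiB.

7.341 × 10^-12 tebibytes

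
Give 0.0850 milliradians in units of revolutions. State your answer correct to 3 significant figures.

1.35 × 10^-5 rev

1 milliradian = 0.000159155 rev.
0.0850 × 0.000159155 ≈ 1.35 × 10^-5 rev.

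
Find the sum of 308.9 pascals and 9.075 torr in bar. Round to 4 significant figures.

0.01519 bar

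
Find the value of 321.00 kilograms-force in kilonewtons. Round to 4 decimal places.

3.1479 kN

1 kilogram-force = 0.00980665 kN.
Thus 321.00 × 0.00980665 ≈ 3.1479 kN.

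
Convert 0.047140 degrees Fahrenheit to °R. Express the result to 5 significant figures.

459.72 °R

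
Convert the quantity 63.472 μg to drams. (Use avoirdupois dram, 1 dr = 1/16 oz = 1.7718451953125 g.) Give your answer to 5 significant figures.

3.5823 × 10^-5 dr

1 μg = 5.64383 × 10^-7 drams.
Thus 63.472 × 5.64383 × 10^-7 ≈ 3.5823 × 10^-5 dr.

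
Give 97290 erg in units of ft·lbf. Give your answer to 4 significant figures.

1 erg = 7.37562 × 10^-8 ft·lbf.
97290 × 7.37562 × 10^-8 ≈ 0.007176 ft·lbf.

0.007176 foot-pounds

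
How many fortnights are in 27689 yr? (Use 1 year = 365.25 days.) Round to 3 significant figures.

1 yr = 26.0893 fortnights.
So 27689 × 26.0893 ≈ 722000 fortnight.

722000 fortnight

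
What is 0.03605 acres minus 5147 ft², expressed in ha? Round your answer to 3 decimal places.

0.03605 acre = 0.0145889 ha and 5147 ft² = 0.0478172 ha.
0.0145889 − 0.0478172 ≈ -0.033 ha.

-0.033 hectares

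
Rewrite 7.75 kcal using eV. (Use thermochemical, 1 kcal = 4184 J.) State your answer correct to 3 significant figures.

1 kilocalorie = 2.61145e+22 electronvolts.
So 7.75 × 2.61145e+22 ≈ 2.02e+23 eV.

2.02e+23 eV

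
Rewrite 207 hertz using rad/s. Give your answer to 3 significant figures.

1300 rad/s

1 Hz = 6.28319 rad/s.
207 × 6.28319 ≈ 1300 rad/s.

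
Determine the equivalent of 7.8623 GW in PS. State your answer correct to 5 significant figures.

1.0690e+7 PS

1 gigawatt = 1.35962e+6 PS.
Then 7.8623 × 1.35962e+6 ≈ 1.0690e+7 PS.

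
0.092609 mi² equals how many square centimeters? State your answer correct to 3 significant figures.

2.40e+9 square centimeters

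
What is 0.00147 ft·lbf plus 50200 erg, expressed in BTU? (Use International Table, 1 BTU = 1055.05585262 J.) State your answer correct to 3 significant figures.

6.65e-6 British thermal units

0.00147 ft·lbf = 1.88905e-6 BTU and 50200 erg = 4.75804e-6 BTU.
1.88905e-6 + 4.75804e-6 ≈ 6.65e-6 BTU.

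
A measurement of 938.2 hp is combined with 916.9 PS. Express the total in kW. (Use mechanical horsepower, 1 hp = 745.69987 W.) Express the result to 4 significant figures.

1374 kilowatts

938.2 hp = 699.616 kW and 916.9 PS = 674.379 kW.
699.616 + 674.379 ≈ 1374 kW.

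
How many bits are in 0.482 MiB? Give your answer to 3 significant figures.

1 MiB = 8.38861e+6 bit.
Then 0.482 × 8.38861e+6 ≈ 4.04e+6 bit.

4.04e+6 bits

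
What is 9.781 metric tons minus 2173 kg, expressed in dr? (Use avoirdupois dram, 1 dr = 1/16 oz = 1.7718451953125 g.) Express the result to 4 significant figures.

4.294 × 10^6 dr

9.781 t = 5.52023 × 10^6 dr and 2173 kg = 1.22641 × 10^6 dr.
5.52023 × 10^6 − 1.22641 × 10^6 ≈ 4.294 × 10^6 dr.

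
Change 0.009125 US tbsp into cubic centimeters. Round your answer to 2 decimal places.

1 US tbsp = 14.7868 cm³.
Then 0.009125 × 14.7868 ≈ 0.13 cm³.

0.13 cubic centimeters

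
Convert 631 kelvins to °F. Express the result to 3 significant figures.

K = (°F + 459.67) × 5/9.
Applying the formula gives 676 °F.

676 °F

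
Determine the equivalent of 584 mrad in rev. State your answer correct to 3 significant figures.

0.0929 revolutions

1 milliradian = 0.000159155 revolutions.
So 584 × 0.000159155 ≈ 0.0929 rev.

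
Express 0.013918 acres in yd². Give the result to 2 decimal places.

67.36 yd²

1 acre = 4840.00 square yards.
Then 0.013918 × 4840.00 ≈ 67.36 yd².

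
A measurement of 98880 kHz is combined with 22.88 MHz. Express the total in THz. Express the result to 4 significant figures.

98880 kHz = 9.88800e-5 THz and 22.88 MHz = 2.28800e-5 THz.
9.88800e-5 + 2.28800e-5 ≈ 0.0001218 THz.

0.0001218 THz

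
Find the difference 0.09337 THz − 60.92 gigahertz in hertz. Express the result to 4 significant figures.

0.09337 THz = 9.33700 × 10^10 Hz and 60.92 GHz = 6.09200 × 10^10 Hz.
9.33700 × 10^10 − 6.09200 × 10^10 ≈ 3.245 × 10^10 Hz.

3.245 × 10^10 Hz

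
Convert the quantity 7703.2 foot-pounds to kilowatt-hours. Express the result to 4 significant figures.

0.002901 kilowatt-hours

1 foot-pound = 3.76616 × 10^-7 kWh.
Then 7703.2 × 3.76616 × 10^-7 ≈ 0.002901 kWh.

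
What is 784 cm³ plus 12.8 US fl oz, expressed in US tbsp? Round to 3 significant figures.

78.6 US tablespoons

784 cm³ = 53.0204 US tbsp and 12.8 US fl oz = 25.6000 US tbsp.
53.0204 + 25.6000 ≈ 78.6 US tbsp.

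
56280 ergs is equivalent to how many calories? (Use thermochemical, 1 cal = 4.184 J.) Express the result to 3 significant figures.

1 erg = 2.39006 × 10^-8 cal.
So 56280 × 2.39006 × 10^-8 ≈ 0.00135 cal.

0.00135 cal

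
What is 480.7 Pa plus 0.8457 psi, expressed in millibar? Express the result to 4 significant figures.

480.7 Pa = 4.80700 mbar and 0.8457 psi = 58.3090 mbar.
4.80700 + 58.3090 ≈ 63.12 mbar.

63.12 mbar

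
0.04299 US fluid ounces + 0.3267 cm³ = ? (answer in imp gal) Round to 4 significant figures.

0.04299 US fl oz = 0.000279661 imp gal and 0.3267 cm³ = 7.18640 × 10^-5 imp gal.
0.000279661 + 7.18640 × 10^-5 ≈ 0.0003515 imp gal.

0.0003515 imp gal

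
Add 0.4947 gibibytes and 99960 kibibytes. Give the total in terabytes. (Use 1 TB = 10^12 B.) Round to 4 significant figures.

0.0006335 TB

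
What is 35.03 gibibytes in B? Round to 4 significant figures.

1 gibibyte = 1.07374e+9 B.
35.03 × 1.07374e+9 ≈ 3.761e+10 B.

3.761e+10 bytes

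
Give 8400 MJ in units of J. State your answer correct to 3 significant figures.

1 MJ = 1.00000e+6 J.
Then 8400 × 1.00000e+6 ≈ 8.40e+9 J.

8.40e+9 J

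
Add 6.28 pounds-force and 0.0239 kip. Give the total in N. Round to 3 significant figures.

6.28 lbf = 27.9348 N and 0.0239 kip = 106.312 N.
27.9348 + 106.312 ≈ 134 N.

134 newtons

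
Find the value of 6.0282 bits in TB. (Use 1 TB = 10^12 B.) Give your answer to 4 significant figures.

1 bit = 1.25000 × 10^-13 terabytes.
Thus 6.0282 × 1.25000 × 10^-13 ≈ 7.535 × 10^-13 TB.

7.535 × 10^-13 TB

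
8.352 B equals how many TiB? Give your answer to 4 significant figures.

1 byte = 9.09495e-13 TiB.
8.352 × 9.09495e-13 ≈ 7.596e-12 TiB.

7.596e-12 TiB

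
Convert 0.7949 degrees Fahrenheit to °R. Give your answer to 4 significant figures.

460.5 °R

°R = °F + 459.67.
Applying the formula gives 460.5 °R.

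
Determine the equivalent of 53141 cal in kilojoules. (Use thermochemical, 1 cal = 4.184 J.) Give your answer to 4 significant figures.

222.3 kJ

1 calorie = 0.00418400 kJ.
53141 × 0.00418400 ≈ 222.3 kJ.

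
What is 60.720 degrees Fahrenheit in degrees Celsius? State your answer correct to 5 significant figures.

15.956 °C

°C = (°F − 32) × 5/9.
Applying the formula gives 15.956 °C.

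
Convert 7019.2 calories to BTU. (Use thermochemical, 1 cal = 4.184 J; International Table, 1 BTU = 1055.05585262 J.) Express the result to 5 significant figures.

27.836 BTU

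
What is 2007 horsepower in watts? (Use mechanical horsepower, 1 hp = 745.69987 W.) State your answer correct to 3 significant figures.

1.50e+6 W

1 horsepower = 745.700 W.
Thus 2007 × 745.700 ≈ 1.50e+6 W.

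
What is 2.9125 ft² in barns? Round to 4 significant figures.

2.706e+27 barns

1 square foot = 9.29030e+26 barns.
Thus 2.9125 × 9.29030e+26 ≈ 2.706e+27 barn.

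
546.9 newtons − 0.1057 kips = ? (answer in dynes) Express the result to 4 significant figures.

546.9 N = 5.46900 × 10^7 dyn and 0.1057 kip = 4.70177 × 10^7 dyn.
5.46900 × 10^7 − 4.70177 × 10^7 ≈ 7.672 × 10^6 dyn.

7.672 × 10^6 dyn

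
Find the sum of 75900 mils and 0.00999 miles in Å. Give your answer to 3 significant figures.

1.80e+11 angstroms

75900 mil = 1.92786e+10 Å and 0.00999 mi = 1.60773e+11 Å.
1.92786e+10 + 1.60773e+11 ≈ 1.80e+11 Å.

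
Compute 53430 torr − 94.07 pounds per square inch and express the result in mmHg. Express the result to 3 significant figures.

53430 torr = 53430.0 mmHg and 94.07 psi = 4864.82 mmHg.
53430.0 − 4864.82 ≈ 48600 mmHg.

48600 mmHg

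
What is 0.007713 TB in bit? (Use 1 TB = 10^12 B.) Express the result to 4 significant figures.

1 TB = 8.00000e+12 bits.
So 0.007713 × 8.00000e+12 ≈ 6.170e+10 bit.

6.170e+10 bits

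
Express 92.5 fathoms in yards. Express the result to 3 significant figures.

1 fathom = 2.00000 yards.
Then 92.5 × 2.00000 ≈ 185 yd.

185 yd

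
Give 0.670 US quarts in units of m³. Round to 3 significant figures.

0.000634 m³

1 US quart = 0.000946353 m³.
0.670 × 0.000946353 ≈ 0.000634 m³.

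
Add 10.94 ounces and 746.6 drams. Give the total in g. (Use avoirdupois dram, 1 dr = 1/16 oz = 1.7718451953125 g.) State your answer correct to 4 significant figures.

1633 g

10.94 oz = 310.144 g and 746.6 dr = 1322.86 g.
310.144 + 1322.86 ≈ 1633 g.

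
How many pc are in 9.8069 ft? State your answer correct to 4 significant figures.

9.687 × 10^-17 pc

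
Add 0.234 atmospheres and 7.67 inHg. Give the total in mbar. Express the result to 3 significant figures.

497 mbar

0.234 atm = 237.1005 mbar and 7.67 inHg = 259.7360 mbar.
237.1005 + 259.7360 ≈ 497 mbar.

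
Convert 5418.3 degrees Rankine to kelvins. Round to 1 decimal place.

3010.2 kelvins

°R = K × 9/5.
Applying the formula gives 3010.2 K.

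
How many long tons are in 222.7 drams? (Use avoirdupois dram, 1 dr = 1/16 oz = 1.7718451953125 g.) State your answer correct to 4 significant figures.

1 dram = 1.74386 × 10^-6 long tons.
Then 222.7 × 1.74386 × 10^-6 ≈ 0.0003884 long ton.

0.0003884 long tons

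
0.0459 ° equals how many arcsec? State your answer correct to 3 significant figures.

165 arcsec

1 degree = 3600.00 arcseconds.
Thus 0.0459 × 3600.00 ≈ 165 arcsec.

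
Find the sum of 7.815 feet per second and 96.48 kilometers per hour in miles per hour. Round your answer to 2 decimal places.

65.28 mph

7.815 ft/s = 5.32841 mph and 96.48 km/h = 59.9499 mph.
5.32841 + 59.9499 ≈ 65.28 mph.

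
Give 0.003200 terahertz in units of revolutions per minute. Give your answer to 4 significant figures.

1.920e+11 revolutions per minute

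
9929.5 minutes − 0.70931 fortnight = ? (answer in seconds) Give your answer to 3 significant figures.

9929.5 min = 595770 s and 0.70931 fortnight = 857981 s.
595770 − 857981 ≈ -262000 s.

-262000 s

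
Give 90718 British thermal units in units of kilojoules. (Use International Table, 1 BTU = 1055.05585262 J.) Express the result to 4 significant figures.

1 British thermal unit = 1.05506 kJ.
So 90718 × 1.05506 ≈ 95710 kJ.

95710 kJ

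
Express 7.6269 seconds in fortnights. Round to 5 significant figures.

6.3053e-6 fortnights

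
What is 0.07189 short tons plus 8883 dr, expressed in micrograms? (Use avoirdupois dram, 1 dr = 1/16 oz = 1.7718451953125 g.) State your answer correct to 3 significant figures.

8.10 × 10^10 μg

0.07189 short ton = 6.52175 × 10^10 μg and 8883 dr = 1.57393 × 10^10 μg.
6.52175 × 10^10 + 1.57393 × 10^10 ≈ 8.10 × 10^10 μg.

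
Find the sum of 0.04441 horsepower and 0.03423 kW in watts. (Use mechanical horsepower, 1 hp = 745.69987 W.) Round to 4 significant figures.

67.35 watts

0.04441 hp = 33.1165 W and 0.03423 kW = 34.2300 W.
33.1165 + 34.2300 ≈ 67.35 W.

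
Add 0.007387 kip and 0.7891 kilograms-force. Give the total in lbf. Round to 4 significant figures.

9.127 lbf

0.007387 kip = 7.38700 lbf and 0.7891 kgf = 1.73967 lbf.
7.38700 + 1.73967 ≈ 9.127 lbf.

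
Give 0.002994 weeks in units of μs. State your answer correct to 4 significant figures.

1 wk = 6.04800e+11 microseconds.
Thus 0.002994 × 6.04800e+11 ≈ 1.811e+9 μs.

1.811e+9 μs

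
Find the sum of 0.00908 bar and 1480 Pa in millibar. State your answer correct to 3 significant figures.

23.9 mbar

0.00908 bar = 9.08000 mbar and 1480 Pa = 14.8000 mbar.
9.08000 + 14.8000 ≈ 23.9 mbar.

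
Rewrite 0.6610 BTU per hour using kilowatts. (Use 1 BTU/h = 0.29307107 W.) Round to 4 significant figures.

0.0001937 kW

1 BTU per hour = 0.000293071 kilowatts.
Then 0.6610 × 0.000293071 ≈ 0.0001937 kW.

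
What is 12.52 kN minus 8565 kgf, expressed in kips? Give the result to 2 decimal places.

-16.07 kip

12.52 kN = 2.81461 kip and 8565 kgf = 18.8826 kip.
2.81461 − 18.8826 ≈ -16.07 kip.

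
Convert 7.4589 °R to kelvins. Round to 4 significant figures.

4.144 K

°R = K × 9/5.
Applying the formula gives 4.144 K.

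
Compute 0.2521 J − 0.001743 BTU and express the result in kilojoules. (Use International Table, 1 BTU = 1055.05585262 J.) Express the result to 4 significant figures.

0.2521 J = 0.000252100 kJ and 0.001743 BTU = 0.00183896 kJ.
0.000252100 − 0.00183896 ≈ -0.001587 kJ.

-0.001587 kJ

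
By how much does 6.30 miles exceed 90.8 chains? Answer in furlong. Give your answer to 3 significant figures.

41.3 furlong

6.30 mi = 50.4000 furlong and 90.8 chain = 9.08000 furlong.
50.4000 − 9.08000 ≈ 41.3 furlong.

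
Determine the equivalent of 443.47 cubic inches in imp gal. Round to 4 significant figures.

1.599 imperial gallons

1 in³ = 0.00360465 imp gal.
443.47 × 0.00360465 ≈ 1.599 imp gal.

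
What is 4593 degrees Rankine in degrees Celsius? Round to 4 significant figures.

°R = (°C + 273.15) × 9/5.
Applying the formula gives 2279 °C.

2279 °C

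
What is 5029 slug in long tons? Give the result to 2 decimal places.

72.23 long ton

1 slug = 0.0143634 long tons.
Then 5029 × 0.0143634 ≈ 72.23 long ton.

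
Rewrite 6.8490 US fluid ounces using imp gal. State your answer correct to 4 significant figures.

0.04455 imp gal

1 US fl oz = 0.00650527 imperial gallons.
6.8490 × 0.00650527 ≈ 0.04455 imp gal.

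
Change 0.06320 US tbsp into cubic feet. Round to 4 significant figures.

1 US tbsp = 0.000522190 ft³.
So 0.06320 × 0.000522190 ≈ 3.300e-5 ft³.

3.300e-5 cubic feet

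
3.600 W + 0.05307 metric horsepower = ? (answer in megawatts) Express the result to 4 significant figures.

3.600 W = 3.60000 × 10^-6 MW and 0.05307 PS = 3.90329 × 10^-5 MW.
3.60000 × 10^-6 + 3.90329 × 10^-5 ≈ 4.263 × 10^-5 MW.

4.263 × 10^-5 MW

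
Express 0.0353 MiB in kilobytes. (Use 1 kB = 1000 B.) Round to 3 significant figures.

37.0 kB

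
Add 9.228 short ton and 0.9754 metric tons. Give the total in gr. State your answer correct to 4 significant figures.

9.228 short ton = 1.29192 × 10^8 gr and 0.9754 t = 1.50527 × 10^7 gr.
1.29192 × 10^8 + 1.50527 × 10^7 ≈ 1.442 × 10^8 gr.

1.442 × 10^8 gr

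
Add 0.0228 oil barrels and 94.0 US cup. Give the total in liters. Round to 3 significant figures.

25.9 liters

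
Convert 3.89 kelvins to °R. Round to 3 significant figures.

7.00 degrees Rankine

°R = K × 9/5.
Applying the formula gives 7.00 °R.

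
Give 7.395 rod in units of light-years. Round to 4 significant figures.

3.931 × 10^-15 ly

1 rod = 5.31587 × 10^-16 ly.
Then 7.395 × 5.31587 × 10^-16 ≈ 3.931 × 10^-15 ly.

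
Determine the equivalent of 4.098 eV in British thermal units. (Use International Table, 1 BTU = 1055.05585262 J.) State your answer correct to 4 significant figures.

6.223e-22 BTU

1 eV = 1.51857e-22 BTU.
4.098 × 1.51857e-22 ≈ 6.223e-22 BTU.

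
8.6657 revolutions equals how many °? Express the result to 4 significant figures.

1 rev = 360.000 °.
8.6657 × 360.000 ≈ 3120 °.

3120 degrees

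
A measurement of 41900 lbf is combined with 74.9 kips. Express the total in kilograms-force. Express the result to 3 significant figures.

53000 kilograms-force

41900 lbf = 19005.5 kgf and 74.9 kip = 33974.1 kgf.
19005.5 + 33974.1 ≈ 53000 kgf.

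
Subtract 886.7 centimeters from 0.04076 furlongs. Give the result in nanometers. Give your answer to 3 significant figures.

-6.67 × 10^8 nm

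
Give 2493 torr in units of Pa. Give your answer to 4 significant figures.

332400 Pa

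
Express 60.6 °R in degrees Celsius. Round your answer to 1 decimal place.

°R = (°C + 273.15) × 9/5.
Applying the formula gives -239.5 °C.

-239.5 °C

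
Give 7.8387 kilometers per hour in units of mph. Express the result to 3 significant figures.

1 km/h = 0.621371 miles per hour.
Then 7.8387 × 0.621371 ≈ 4.87 mph.

4.87 mph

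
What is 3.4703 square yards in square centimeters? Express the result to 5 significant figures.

29016 cm²

1 yd² = 8361.27 cm².
Thus 3.4703 × 8361.27 ≈ 29016 cm².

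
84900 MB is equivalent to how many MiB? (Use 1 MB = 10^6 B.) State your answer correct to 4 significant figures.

80970 MiB

1 MB = 0.953674 mebibytes.
Then 84900 × 0.953674 ≈ 80970 MiB.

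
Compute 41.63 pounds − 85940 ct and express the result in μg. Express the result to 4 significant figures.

1.695e+9 μg

41.63 lb = 1.88831e+10 μg and 85940 ct = 1.71880e+10 μg.
1.88831e+10 − 1.71880e+10 ≈ 1.695e+9 μg.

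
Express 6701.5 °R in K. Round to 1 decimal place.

3723.1 kelvins

°R = K × 9/5.
Applying the formula gives 3723.1 K.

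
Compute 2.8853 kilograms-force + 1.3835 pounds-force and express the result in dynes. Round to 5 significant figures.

3.4449e+6 dyn

2.8853 kgf = 2.82951e+6 dyn and 1.3835 lbf = 615411 dyn.
2.82951e+6 + 615411 ≈ 3.4449e+6 dyn.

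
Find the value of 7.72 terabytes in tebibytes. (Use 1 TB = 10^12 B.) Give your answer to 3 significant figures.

1 TB = 0.909495 TiB.
So 7.72 × 0.909495 ≈ 7.02 TiB.

7.02 tebibytes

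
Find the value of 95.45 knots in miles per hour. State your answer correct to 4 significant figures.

109.8 mph

1 knot = 1.15078 mph.
Then 95.45 × 1.15078 ≈ 109.8 mph.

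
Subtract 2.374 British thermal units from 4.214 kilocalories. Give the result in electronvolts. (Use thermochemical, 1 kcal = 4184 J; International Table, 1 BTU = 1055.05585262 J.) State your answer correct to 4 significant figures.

9.441e+22 eV

4.214 kcal = 1.10046e+23 eV and 2.374 BTU = 1.56331e+22 eV.
1.10046e+23 − 1.56331e+22 ≈ 9.441e+22 eV.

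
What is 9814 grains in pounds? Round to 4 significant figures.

1.402 pounds

1 gr = 0.000142857 lb.
Then 9814 × 0.000142857 ≈ 1.402 lb.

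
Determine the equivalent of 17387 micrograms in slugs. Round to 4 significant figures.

1.191 × 10^-6 slug

1 microgram = 6.85218 × 10^-11 slug.
So 17387 × 6.85218 × 10^-11 ≈ 1.191 × 10^-6 slug.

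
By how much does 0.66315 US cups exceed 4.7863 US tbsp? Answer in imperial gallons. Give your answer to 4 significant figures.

0.66315 US cup = 0.0345117 imp gal and 4.7863 US tbsp = 0.0155681 imp gal.
0.0345117 − 0.0155681 ≈ 0.01894 imp gal.

0.01894 imp gal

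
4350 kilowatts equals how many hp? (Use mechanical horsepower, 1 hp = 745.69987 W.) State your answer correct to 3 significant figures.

1 kW = 1.34102 hp.
So 4350 × 1.34102 ≈ 5830 hp.

5830 hp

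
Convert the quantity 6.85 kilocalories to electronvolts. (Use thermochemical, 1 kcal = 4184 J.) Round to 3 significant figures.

1 kilocalorie = 2.61145e+22 eV.
So 6.85 × 2.61145e+22 ≈ 1.79e+23 eV.

1.79e+23 electronvolts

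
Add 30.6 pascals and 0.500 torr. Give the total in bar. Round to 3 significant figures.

0.000973 bar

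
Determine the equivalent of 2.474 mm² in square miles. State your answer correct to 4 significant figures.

9.552e-13 mi²

1 square millimeter = 3.86102e-13 mi².
2.474 × 3.86102e-13 ≈ 9.552e-13 mi².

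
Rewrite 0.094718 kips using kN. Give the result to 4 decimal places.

0.4213 kN

1 kip = 4.44822 kilonewtons.
So 0.094718 × 4.44822 ≈ 0.4213 kN.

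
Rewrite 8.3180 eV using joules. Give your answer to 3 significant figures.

1.33e-18 J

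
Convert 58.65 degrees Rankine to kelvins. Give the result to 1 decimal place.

32.6 kelvins

°R = K × 9/5.
Applying the formula gives 32.6 K.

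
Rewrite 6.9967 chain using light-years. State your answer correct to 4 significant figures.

1.488 × 10^-14 ly

1 chain = 2.12635 × 10^-15 ly.
Thus 6.9967 × 2.12635 × 10^-15 ≈ 1.488 × 10^-14 ly.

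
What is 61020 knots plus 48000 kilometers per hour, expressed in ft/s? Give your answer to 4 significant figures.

146700 ft/s

61020 kn = 102990 ft/s and 48000 km/h = 43744.5 ft/s.
102990 + 43744.5 ≈ 146700 ft/s.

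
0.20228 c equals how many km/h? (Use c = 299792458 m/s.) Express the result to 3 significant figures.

1 c = 1.07925e+9 km/h.
So 0.20228 × 1.07925e+9 ≈ 2.18e+8 km/h.

2.18e+8 km/h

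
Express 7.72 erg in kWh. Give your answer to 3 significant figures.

2.14 × 10^-13 kilowatt-hours

1 erg = 2.77778 × 10^-14 kWh.
7.72 × 2.77778 × 10^-14 ≈ 2.14 × 10^-13 kWh.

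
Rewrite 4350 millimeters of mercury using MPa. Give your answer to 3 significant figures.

0.580 MPa

1 millimeter of mercury = 0.000133322 MPa.
Then 4350 × 0.000133322 ≈ 0.580 MPa.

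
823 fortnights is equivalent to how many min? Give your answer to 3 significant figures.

1.66 × 10^7 min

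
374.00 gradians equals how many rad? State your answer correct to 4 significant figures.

5.875 rad

1 grad = 0.0157080 radians.
Thus 374.00 × 0.0157080 ≈ 5.875 rad.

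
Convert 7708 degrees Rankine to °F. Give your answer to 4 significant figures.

7248 °F

°R = °F + 459.67.
Applying the formula gives 7248 °F.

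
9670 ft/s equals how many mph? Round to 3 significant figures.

1 foot per second = 0.681818 mph.
Then 9670 × 0.681818 ≈ 6590 mph.

6590 miles per hour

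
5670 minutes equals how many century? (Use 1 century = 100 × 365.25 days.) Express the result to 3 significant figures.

1 minute = 1.90129e-8 century.
Then 5670 × 1.90129e-8 ≈ 0.000108 century.

0.000108 century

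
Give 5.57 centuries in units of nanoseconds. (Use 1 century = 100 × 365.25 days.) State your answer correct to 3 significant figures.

1.76e+19 ns

1 century = 3.15576e+18 ns.
So 5.57 × 3.15576e+18 ≈ 1.76e+19 ns.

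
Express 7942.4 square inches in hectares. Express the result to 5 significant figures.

1 square inch = 6.45160e-8 ha.
Then 7942.4 × 6.45160e-8 ≈ 0.00051241 ha.

0.00051241 hectares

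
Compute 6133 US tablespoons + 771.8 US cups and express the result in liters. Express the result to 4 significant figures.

273.3 liters

6133 US tbsp = 90.6872 L and 771.8 US cup = 182.599 L.
90.6872 + 182.599 ≈ 273.3 L.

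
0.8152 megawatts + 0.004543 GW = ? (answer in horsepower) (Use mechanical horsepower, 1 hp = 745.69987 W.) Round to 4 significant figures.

0.8152 MW = 1093.20 hp and 0.004543 GW = 6092.26 hp.
1093.20 + 6092.26 ≈ 7185 hp.

7185 hp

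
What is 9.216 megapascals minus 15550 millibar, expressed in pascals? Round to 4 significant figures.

7.661 × 10^6 Pa

9.216 MPa = 9.21600 × 10^6 Pa and 15550 mbar = 1.55500 × 10^6 Pa.
9.21600 × 10^6 − 1.55500 × 10^6 ≈ 7.661 × 10^6 Pa.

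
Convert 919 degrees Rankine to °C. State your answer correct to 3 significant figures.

°R = (°C + 273.15) × 9/5.
Applying the formula gives 237 °C.

237 °C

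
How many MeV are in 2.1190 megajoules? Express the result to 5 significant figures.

1 MJ = 6.24151 × 10^18 MeV.
So 2.1190 × 6.24151 × 10^18 ≈ 1.3226 × 10^19 MeV.

1.3226 × 10^19 MeV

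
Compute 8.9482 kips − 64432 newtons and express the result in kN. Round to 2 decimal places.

-24.63 kilonewtons

8.9482 kip = 39.8036 kN and 64432 N = 64.4320 kN.
39.8036 − 64.4320 ≈ -24.63 kN.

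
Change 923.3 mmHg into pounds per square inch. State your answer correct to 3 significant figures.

17.9 psi

1 mmHg = 0.0193368 pounds per square inch.
923.3 × 0.0193368 ≈ 17.9 psi.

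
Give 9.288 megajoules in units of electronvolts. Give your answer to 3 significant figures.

5.80e+25 electronvolts

1 megajoule = 6.24151e+24 electronvolts.
Thus 9.288 × 6.24151e+24 ≈ 5.80e+25 eV.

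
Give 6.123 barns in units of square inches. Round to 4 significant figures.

9.491 × 10^-25 square inches

1 barn = 1.55000 × 10^-25 in².
6.123 × 1.55000 × 10^-25 ≈ 9.491 × 10^-25 in².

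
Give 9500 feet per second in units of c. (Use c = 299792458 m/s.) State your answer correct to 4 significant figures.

1 foot per second = 1.01670 × 10^-9 times the speed of light.
Thus 9500 × 1.01670 × 10^-9 ≈ 9.659 × 10^-6 c.

9.659 × 10^-6 c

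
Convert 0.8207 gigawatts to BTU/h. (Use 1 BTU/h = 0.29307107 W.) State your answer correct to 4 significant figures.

2.800 × 10^9 BTU per hour

1 gigawatt = 3.41214 × 10^9 BTU/h.
Thus 0.8207 × 3.41214 × 10^9 ≈ 2.800 × 10^9 BTU/h.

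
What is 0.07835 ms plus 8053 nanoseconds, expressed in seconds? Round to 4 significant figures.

8.640 × 10^-5 seconds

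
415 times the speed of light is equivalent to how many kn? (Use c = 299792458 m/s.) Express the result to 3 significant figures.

1 c = 5.82750e+8 kn.
415 × 5.82750e+8 ≈ 2.42e+11 kn.

2.42e+11 knots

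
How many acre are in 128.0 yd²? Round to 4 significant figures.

1 yd² = 0.000206612 acre.
So 128.0 × 0.000206612 ≈ 0.02645 acre.

0.02645 acres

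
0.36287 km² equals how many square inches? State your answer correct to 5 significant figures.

5.6245e+8 in²

1 square kilometer = 1.55000e+9 in².
Then 0.36287 × 1.55000e+9 ≈ 5.6245e+8 in².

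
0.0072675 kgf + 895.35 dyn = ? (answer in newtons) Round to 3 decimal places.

0.080 newtons

0.0072675 kgf = 0.0712698 N and 895.35 dyn = 0.00895350 N.
0.0712698 + 0.00895350 ≈ 0.080 N.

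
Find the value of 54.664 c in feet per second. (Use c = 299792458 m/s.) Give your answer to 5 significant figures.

1 speed of light = 9.83571 × 10^8 ft/s.
So 54.664 × 9.83571 × 10^8 ≈ 5.3766 × 10^10 ft/s.

5.3766 × 10^10 feet per second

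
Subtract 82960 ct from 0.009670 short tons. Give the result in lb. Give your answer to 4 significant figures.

-17.24 pounds

0.009670 short ton = 19.3400 lb and 82960 ct = 36.5791 lb.
19.3400 − 36.5791 ≈ -17.24 lb.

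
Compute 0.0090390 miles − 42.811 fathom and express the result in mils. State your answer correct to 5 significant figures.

-2.5097e+6 mils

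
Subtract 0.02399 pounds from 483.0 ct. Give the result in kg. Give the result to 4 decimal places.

0.0857 kg

483.0 ct = 0.0966000 kg and 0.02399 lb = 0.0108817 kg.
0.0966000 − 0.0108817 ≈ 0.0857 kg.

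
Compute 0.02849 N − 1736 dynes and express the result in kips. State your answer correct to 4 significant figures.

0.02849 N = 6.40481 × 10^-6 kip and 1736 dyn = 3.90268 × 10^-6 kip.
6.40481 × 10^-6 − 3.90268 × 10^-6 ≈ 2.502 × 10^-6 kip.

2.502 × 10^-6 kip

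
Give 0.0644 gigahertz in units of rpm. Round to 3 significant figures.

3.86 × 10^9 rpm

1 GHz = 6.00000 × 10^10 rpm.
Thus 0.0644 × 6.00000 × 10^10 ≈ 3.86 × 10^9 rpm.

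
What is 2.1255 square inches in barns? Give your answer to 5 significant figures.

1 in² = 6.45160e+24 barns.
Then 2.1255 × 6.45160e+24 ≈ 1.3713e+25 barn.

1.3713e+25 barns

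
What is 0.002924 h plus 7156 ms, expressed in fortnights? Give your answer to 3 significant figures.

0.002924 h = 8.70238 × 10^-6 fortnight and 7156 ms = 5.91601 × 10^-6 fortnight.
8.70238 × 10^-6 + 5.91601 × 10^-6 ≈ 1.46 × 10^-5 fortnight.

1.46 × 10^-5 fortnights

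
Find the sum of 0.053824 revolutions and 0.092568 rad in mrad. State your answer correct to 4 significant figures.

0.053824 rev = 338.186 mrad and 0.092568 rad = 92.5680 mrad.
338.186 + 92.5680 ≈ 430.8 mrad.

430.8 mrad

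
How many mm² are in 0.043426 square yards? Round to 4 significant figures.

1 yd² = 836127 mm².
Then 0.043426 × 836127 ≈ 36310 mm².

36310 square millimeters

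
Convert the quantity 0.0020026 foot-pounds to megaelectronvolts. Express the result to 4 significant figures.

1 ft·lbf = 8.46235 × 10^12 MeV.
Thus 0.0020026 × 8.46235 × 10^12 ≈ 1.695 × 10^10 MeV.

1.695 × 10^10 megaelectronvolts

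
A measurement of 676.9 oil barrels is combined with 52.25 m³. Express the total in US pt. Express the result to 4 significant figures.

676.9 bbl = 227438 US pt and 52.25 m³ = 110424 US pt.
227438 + 110424 ≈ 337900 US pt.

337900 US pt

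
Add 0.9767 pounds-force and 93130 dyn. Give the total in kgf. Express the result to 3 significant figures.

0.9767 lbf = 0.443024 kgf and 93130 dyn = 0.0949662 kgf.
0.443024 + 0.0949662 ≈ 0.538 kgf.

0.538 kgf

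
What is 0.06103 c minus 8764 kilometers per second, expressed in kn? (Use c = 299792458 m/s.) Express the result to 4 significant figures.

0.06103 c = 3.55652 × 10^7 kn and 8764 km/s = 1.70359 × 10^7 kn.
3.55652 × 10^7 − 1.70359 × 10^7 ≈ 1.853 × 10^7 kn.

1.853 × 10^7 kn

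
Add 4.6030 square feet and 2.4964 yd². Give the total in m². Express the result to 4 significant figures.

2.515 square meters

4.6030 ft² = 0.427633 m² and 2.4964 yd² = 2.08731 m².
0.427633 + 2.08731 ≈ 2.515 m².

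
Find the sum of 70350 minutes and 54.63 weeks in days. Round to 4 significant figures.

431.3 d

70350 min = 48.8542 d and 54.63 wk = 382.410 d.
48.8542 + 382.410 ≈ 431.3 d.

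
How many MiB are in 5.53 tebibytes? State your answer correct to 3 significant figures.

5.80 × 10^6 mebibytes

1 TiB = 1.04858 × 10^6 MiB.
Thus 5.53 × 1.04858 × 10^6 ≈ 5.80 × 10^6 MiB.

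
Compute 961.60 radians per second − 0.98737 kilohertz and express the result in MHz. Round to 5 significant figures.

961.60 rad/s = 0.000153043 MHz and 0.98737 kHz = 0.000987370 MHz.
0.000153043 − 0.000987370 ≈ -0.00083433 MHz.

-0.00083433 megahertz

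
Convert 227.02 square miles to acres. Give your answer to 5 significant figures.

1 mi² = 640.000 acre.
Thus 227.02 × 640.000 ≈ 145290 acre.

145290 acre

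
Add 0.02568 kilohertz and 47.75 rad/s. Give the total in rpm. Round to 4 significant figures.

1997 rpm

0.02568 kHz = 1540.80 rpm and 47.75 rad/s = 455.979 rpm.
1540.80 + 455.979 ≈ 1997 rpm.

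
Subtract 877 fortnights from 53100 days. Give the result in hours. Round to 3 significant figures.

980000 hours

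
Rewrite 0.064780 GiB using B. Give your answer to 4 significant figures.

6.956 × 10^7 bytes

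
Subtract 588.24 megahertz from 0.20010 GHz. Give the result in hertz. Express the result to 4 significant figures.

-3.881 × 10^8 Hz

0.20010 GHz = 2.00100 × 10^8 Hz and 588.24 MHz = 5.88240 × 10^8 Hz.
2.00100 × 10^8 − 5.88240 × 10^8 ≈ -3.881 × 10^8 Hz.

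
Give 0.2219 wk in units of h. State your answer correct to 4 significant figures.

37.28 h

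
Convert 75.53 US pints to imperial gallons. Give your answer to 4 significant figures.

7.861 imp gal

1 US pint = 0.104084 imp gal.
Thus 75.53 × 0.104084 ≈ 7.861 imp gal.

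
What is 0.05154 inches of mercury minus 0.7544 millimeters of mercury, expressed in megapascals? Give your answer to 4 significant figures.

7.396e-5 megapascals

0.05154 inHg = 0.000174534 MPa and 0.7544 mmHg = 0.000100578 MPa.
0.000174534 − 0.000100578 ≈ 7.396e-5 MPa.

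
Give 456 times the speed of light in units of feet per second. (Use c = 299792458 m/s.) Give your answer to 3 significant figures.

1 speed of light = 9.83571 × 10^8 ft/s.
456 × 9.83571 × 10^8 ≈ 4.49 × 10^11 ft/s.

4.49 × 10^11 ft/s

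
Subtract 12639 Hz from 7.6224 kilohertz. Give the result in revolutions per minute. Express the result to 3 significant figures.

7.6224 kHz = 457344 rpm and 12639 Hz = 758340 rpm.
457344 − 758340 ≈ -301000 rpm.

-301000 rpm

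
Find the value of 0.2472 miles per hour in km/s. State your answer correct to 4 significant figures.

1 mph = 0.000447040 km/s.
So 0.2472 × 0.000447040 ≈ 0.0001105 km/s.

0.0001105 km/s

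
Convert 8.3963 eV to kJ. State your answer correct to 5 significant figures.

1.3452 × 10^-21 kilojoules

1 eV = 1.60218 × 10^-22 kJ.
So 8.3963 × 1.60218 × 10^-22 ≈ 1.3452 × 10^-21 kJ.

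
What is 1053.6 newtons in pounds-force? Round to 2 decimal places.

1 N = 0.224809 pounds-force.
Then 1053.6 × 0.224809 ≈ 236.86 lbf.

236.86 lbf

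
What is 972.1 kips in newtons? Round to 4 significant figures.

4.324e+6 newtons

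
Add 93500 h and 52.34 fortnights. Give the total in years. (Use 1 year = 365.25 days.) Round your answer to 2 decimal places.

93500 h = 10.6662 yr and 52.34 fortnight = 2.00619 yr.
10.6662 + 2.00619 ≈ 12.67 yr.

12.67 yr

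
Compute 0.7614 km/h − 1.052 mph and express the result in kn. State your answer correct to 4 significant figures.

-0.5030 kn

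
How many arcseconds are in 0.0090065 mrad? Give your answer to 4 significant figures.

1.858 arcseconds

1 milliradian = 206.265 arcseconds.
Thus 0.0090065 × 206.265 ≈ 1.858 arcsec.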